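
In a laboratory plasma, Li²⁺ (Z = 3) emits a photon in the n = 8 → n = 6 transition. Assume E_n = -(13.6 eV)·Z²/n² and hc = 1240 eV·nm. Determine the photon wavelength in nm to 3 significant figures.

For Z = 3 the level energies scale as Z², so the effective Rydberg energy is 13.6 × 9 = 122.4 eV.
ΔE = 122.4 × (1/6² − 1/8²) = 122.4 × 0.01215 = 1.488 eV.
λ = hc/ΔE = 1240 / 1.488 = 834 nm.

834 nm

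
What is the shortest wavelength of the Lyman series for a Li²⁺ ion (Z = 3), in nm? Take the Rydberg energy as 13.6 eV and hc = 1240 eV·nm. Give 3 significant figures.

10.1 nm

The Lyman series has lower level n_f = 1; the series limit corresponds to n_i → ∞.
ΔE_max = 13.6 × 9 / 1² = 122.4 eV.
λ_min = 1240 / 122.4 = 10.1 nm.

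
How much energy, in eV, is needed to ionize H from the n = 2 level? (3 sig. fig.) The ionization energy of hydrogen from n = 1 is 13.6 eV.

E_2 = −13.60/4 = −3.40 eV, so ionization (to E = 0) requires 3.40 eV.

3.40 eV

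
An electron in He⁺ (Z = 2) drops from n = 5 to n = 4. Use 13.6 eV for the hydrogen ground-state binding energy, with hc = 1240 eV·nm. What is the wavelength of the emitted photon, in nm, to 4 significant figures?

1013 nm

For Z = 2 the level energies scale as Z², so the effective Rydberg energy is 13.6 × 4 = 54.40 eV.
ΔE = 54.40 × (1/4² − 1/5²) = 54.40 × 0.02250 = 1.224 eV.
λ = hc/ΔE = 1240 / 1.224 = 1013 nm.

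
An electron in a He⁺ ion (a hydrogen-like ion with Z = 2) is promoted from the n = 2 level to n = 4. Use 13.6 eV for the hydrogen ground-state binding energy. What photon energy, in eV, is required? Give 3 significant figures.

10.2 eV

The Bohr energies scale as Z², so for Z = 2: E_n = −54.40/n² eV.
E_4 = −54.40/16 = −3.400 eV and E_2 = −54.40/4 = −13.60 eV.
The photon energy is |E_4 − E_2| = 10.2 eV.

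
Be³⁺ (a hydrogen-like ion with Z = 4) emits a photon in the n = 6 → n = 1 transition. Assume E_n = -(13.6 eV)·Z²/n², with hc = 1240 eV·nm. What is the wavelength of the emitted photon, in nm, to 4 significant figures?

5.861 nm

For Z = 4 the level energies scale as Z², so the effective Rydberg energy is 13.6 × 16 = 217.6 eV.
ΔE = 217.6 × (1/1² − 1/6²) = 217.6 × 0.9722 = 211.6 eV.
λ = hc/ΔE = 1240 / 211.6 = 5.861 nm.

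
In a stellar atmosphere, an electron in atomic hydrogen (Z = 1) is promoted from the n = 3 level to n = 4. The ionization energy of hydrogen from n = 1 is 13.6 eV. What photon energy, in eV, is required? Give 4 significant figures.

E_4 = −13.60/16 = −0.8500 eV and E_3 = −13.60/9 = −1.511 eV.
The photon energy is |E_4 − E_3| = 0.6611 eV.

0.6611 eV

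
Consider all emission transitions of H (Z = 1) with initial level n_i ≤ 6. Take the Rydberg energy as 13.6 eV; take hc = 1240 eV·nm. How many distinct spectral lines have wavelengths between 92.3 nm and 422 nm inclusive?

Enumerate all n_i → n_f pairs with 1 ≤ n_f < n_i ≤ 6 and compute λ = 1240 / [13.6·1·(1/n_f² − 1/n_i²)].
Lines falling in [92.3, 422] nm: 6→1 (93.78 nm), 5→1 (94.98 nm), 4→1 (97.25 nm), 3→1 (102.6 nm), 2→1 (121.6 nm), 6→2 (410.3 nm).

6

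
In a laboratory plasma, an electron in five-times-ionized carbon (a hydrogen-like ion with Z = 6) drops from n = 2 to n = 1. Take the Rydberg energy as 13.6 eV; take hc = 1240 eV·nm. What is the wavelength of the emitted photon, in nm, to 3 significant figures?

For Z = 6 the level energies scale as Z², so the effective Rydberg energy is 13.6 × 36 = 489.6 eV.
ΔE = 489.6 × (1/1² − 1/2²) = 489.6 × 0.7500 = 367.2 eV.
λ = hc/ΔE = 1240 / 367.2 = 3.38 nm.

3.38 nm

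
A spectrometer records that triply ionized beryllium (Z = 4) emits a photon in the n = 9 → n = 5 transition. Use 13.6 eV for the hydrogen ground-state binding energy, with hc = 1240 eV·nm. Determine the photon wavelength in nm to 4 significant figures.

For Z = 4 the level energies scale as Z², so the effective Rydberg energy is 13.6 × 16 = 217.6 eV.
ΔE = 217.6 × (1/5² − 1/9²) = 217.6 × 0.02765 = 6.018 eV.
λ = hc/ΔE = 1240 / 6.018 = 206.1 nm.

206.1 nm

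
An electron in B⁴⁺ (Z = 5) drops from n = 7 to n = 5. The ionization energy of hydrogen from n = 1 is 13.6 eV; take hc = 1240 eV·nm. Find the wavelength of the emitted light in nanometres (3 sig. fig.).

For Z = 5 the level energies scale as Z², so the effective Rydberg energy is 13.6 × 25 = 340.0 eV.
ΔE = 340.0 × (1/5² − 1/7²) = 340.0 × 0.01959 = 6.661 eV.
λ = hc/ΔE = 1240 / 6.661 = 186 nm.

186 nm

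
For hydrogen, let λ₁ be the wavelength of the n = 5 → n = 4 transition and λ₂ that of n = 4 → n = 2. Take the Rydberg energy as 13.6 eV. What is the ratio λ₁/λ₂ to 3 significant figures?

λ ∝ 1/ΔE ∝ 1/(1/n_f² − 1/n_i²), and the Z² and hc factors cancel in the ratio.
λ₁/λ₂ = (1/2² − 1/4²)/(1/4² − 1/5²) = 0.1875/0.02250 = 8.33.

8.33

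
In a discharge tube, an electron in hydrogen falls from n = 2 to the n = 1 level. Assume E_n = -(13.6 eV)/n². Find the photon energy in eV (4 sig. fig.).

10.20 eV

E_2 = −13.60/4 = −3.400 eV and E_1 = −13.60/1 = −13.60 eV.
The photon energy is |E_2 − E_1| = 10.20 eV.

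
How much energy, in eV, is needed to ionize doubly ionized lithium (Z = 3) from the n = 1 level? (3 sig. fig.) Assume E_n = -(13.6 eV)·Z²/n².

122 eV

E_n = −13.6 Z²/n² = −122.4/n² eV for Z = 3.
E_1 = −122.4/1 = −122 eV, so ionization (to E = 0) requires 122 eV.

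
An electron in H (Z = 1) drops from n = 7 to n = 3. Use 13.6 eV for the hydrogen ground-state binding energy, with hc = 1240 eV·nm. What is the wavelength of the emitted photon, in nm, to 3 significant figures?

1010 nm

ΔE = 13.60 × (1/3² − 1/7²) = 13.60 × 0.09070 = 1.234 eV.
λ = hc/ΔE = 1240 / 1.234 = 1010 nm.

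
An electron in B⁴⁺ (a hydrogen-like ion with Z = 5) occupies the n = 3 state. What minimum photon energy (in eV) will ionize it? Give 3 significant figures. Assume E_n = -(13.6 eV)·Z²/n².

E_n = −13.6 Z²/n² = −340.0/n² eV for Z = 5.
E_3 = −340.0/9 = −37.8 eV, so ionization (to E = 0) requires 37.8 eV.

37.8 eV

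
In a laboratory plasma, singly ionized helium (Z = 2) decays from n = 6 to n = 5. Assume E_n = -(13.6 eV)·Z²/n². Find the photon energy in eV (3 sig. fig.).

0.665 eV

The Bohr energies scale as Z², so for Z = 2: E_n = −54.40/n² eV.
E_6 = −54.40/36 = −1.511 eV and E_5 = −54.40/25 = −2.176 eV.
The photon energy is |E_6 − E_5| = 0.665 eV.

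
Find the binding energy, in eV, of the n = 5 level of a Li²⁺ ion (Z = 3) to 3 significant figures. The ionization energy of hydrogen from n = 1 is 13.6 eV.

E_n = −13.6 Z²/n² = −122.4/n² eV for Z = 3.
E_5 = −122.4/25 = −4.90 eV, so ionization (to E = 0) requires 4.90 eV.

4.90 eV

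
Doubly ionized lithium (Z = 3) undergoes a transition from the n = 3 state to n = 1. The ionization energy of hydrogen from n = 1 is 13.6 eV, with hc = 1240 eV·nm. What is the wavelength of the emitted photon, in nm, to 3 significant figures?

11.4 nm

For Z = 3 the level energies scale as Z², so the effective Rydberg energy is 13.6 × 9 = 122.4 eV.
ΔE = 122.4 × (1/1² − 1/3²) = 122.4 × 0.8889 = 108.8 eV.
λ = hc/ΔE = 1240 / 108.8 = 11.4 nm.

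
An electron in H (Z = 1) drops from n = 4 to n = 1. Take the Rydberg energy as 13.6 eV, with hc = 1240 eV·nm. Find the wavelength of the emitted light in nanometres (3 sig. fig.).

97.3 nm

ΔE = 13.60 × (1/1² − 1/4²) = 13.60 × 0.9375 = 12.75 eV.
λ = hc/ΔE = 1240 / 12.75 = 97.3 nm.
This line belongs to the Lyman series.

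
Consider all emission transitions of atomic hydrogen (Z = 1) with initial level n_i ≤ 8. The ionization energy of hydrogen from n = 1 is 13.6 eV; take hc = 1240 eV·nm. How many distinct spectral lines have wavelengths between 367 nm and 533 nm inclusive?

Enumerate all n_i → n_f pairs with 1 ≤ n_f < n_i ≤ 8 and compute λ = 1240 / [13.6·1·(1/n_f² − 1/n_i²)].
Lines falling in [367, 533] nm: 8→2 (389.0 nm), 7→2 (397.1 nm), 6→2 (410.3 nm), 5→2 (434.2 nm), 4→2 (486.3 nm).

5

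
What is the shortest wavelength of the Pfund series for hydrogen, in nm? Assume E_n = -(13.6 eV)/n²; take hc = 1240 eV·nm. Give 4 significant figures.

2279 nm

The Pfund series has lower level n_f = 5; the series limit corresponds to n_i → ∞.
ΔE_max = 13.6 × 1 / 5² = 0.5440 eV.
λ_min = 1240 / 0.5440 = 2279 nm.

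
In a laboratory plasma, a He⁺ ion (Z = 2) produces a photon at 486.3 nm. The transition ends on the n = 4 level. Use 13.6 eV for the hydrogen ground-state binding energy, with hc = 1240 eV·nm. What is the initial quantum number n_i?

n_i = 8

The photon energy is ΔE = hc/λ = 1240 / 486.3 = 2.550 eV.
With Z = 2, ΔE = 54.40 × (1/n_f² − 1/n_i²), so 1/n_f² − 1/n_i² = 0.04687.
With n_f = 4: 1/n_i² = 1/16 − 0.04687 = 0.01563, so n_i ≈ 8.00.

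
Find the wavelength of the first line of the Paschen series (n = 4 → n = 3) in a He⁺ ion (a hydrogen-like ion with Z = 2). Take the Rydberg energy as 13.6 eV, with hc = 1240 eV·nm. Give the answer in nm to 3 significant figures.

469 nm

The Paschen series terminates on n_f = 3; the first line has n_i = 3+1 = 4.
ΔE = 54.40 × (1/3² − 1/4²) = 2.644 eV.
λ = 1240 / 2.644 = 469 nm.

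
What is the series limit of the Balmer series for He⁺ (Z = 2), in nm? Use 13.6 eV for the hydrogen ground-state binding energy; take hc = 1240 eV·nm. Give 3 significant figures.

91.2 nm

The Balmer series has lower level n_f = 2; the series limit corresponds to n_i → ∞.
ΔE_max = 13.6 × 4 / 2² = 13.60 eV.
λ_min = 1240 / 13.60 = 91.2 nm.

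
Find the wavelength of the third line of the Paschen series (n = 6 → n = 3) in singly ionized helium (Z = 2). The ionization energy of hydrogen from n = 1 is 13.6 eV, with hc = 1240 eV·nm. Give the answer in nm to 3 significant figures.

The Paschen series terminates on n_f = 3; the third line has n_i = 3+3 = 6.
ΔE = 54.40 × (1/3² − 1/6²) = 4.533 eV.
λ = 1240 / 4.533 = 274 nm.

274 nm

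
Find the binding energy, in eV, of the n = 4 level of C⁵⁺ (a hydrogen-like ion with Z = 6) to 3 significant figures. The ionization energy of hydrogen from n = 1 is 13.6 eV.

E_n = −13.6 Z²/n² = −489.6/n² eV for Z = 6.
E_4 = −489.6/16 = −30.6 eV, so ionization (to E = 0) requires 30.6 eV.

30.6 eV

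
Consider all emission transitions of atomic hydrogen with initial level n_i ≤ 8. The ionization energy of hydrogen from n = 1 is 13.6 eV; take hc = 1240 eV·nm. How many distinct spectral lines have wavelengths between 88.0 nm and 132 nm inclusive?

Enumerate all n_i → n_f pairs with 1 ≤ n_f < n_i ≤ 8 and compute λ = 1240 / [13.6·1·(1/n_f² − 1/n_i²)].
Lines falling in [88.0, 132] nm: 8→1 (92.62 nm), 7→1 (93.08 nm), 6→1 (93.78 nm), 5→1 (94.98 nm), 4→1 (97.25 nm), 3→1 (102.6 nm), 2→1 (121.6 nm).

7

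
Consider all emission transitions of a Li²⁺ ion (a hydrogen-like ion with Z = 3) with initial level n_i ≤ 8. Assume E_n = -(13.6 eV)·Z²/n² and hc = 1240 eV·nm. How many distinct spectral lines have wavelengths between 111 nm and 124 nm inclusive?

2

Enumerate all n_i → n_f pairs with 1 ≤ n_f < n_i ≤ 8 and compute λ = 1240 / [13.6·9·(1/n_f² − 1/n_i²)].
Lines falling in [111, 124] nm: 7→3 (111.7 nm), 6→3 (121.6 nm).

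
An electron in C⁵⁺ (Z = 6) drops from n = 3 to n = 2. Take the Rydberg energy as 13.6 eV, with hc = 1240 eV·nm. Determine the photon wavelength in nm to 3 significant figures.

18.2 nm

For Z = 6 the level energies scale as Z², so the effective Rydberg energy is 13.6 × 36 = 489.6 eV.
ΔE = 489.6 × (1/2² − 1/3²) = 489.6 × 0.1389 = 68.00 eV.
λ = hc/ΔE = 1240 / 68.00 = 18.2 nm.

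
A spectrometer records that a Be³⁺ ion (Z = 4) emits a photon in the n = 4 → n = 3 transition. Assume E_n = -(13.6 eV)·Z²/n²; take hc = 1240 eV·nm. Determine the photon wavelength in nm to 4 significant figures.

117.2 nm

For Z = 4 the level energies scale as Z², so the effective Rydberg energy is 13.6 × 16 = 217.6 eV.
ΔE = 217.6 × (1/3² − 1/4²) = 217.6 × 0.04861 = 10.58 eV.
λ = hc/ΔE = 1240 / 10.58 = 117.2 nm.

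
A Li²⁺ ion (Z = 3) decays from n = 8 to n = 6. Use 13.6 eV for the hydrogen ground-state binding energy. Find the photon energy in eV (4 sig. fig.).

1.488 eV

The Bohr energies scale as Z², so for Z = 3: E_n = −122.4/n² eV.
E_8 = −122.4/64 = −1.913 eV and E_6 = −122.4/36 = −3.400 eV.
The photon energy is |E_8 − E_6| = 1.488 eV.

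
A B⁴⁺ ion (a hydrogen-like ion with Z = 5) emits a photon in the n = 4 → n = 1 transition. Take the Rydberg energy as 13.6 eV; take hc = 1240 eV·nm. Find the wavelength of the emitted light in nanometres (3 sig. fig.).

3.89 nm

For Z = 5 the level energies scale as Z², so the effective Rydberg energy is 13.6 × 25 = 340.0 eV.
ΔE = 340.0 × (1/1² − 1/4²) = 340.0 × 0.9375 = 318.8 eV.
λ = hc/ΔE = 1240 / 318.8 = 3.89 nm.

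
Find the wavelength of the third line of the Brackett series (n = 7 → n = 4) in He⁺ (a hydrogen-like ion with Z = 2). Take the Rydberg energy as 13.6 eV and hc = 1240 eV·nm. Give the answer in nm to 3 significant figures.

The Brackett series terminates on n_f = 4; the third line has n_i = 4+3 = 7.
ΔE = 54.40 × (1/4² − 1/7²) = 2.290 eV.
λ = 1240 / 2.290 = 542 nm.

542 nm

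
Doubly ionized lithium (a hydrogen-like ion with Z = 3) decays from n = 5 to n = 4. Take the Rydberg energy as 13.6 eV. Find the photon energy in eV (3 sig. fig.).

2.75 eV

The Bohr energies scale as Z², so for Z = 3: E_n = −122.4/n² eV.
E_5 = −122.4/25 = −4.896 eV and E_4 = −122.4/16 = −7.650 eV.
The photon energy is |E_5 − E_4| = 2.75 eV.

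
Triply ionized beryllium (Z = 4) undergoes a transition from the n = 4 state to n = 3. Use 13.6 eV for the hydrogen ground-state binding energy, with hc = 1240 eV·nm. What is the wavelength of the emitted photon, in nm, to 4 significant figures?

117.2 nm

For Z = 4 the level energies scale as Z², so the effective Rydberg energy is 13.6 × 16 = 217.6 eV.
ΔE = 217.6 × (1/3² − 1/4²) = 217.6 × 0.04861 = 10.58 eV.
λ = hc/ΔE = 1240 / 10.58 = 117.2 nm.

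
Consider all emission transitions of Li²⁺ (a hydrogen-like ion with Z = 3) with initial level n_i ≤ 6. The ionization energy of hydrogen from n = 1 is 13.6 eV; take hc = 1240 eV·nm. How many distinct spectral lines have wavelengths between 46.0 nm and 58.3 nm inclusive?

Enumerate all n_i → n_f pairs with 1 ≤ n_f < n_i ≤ 6 and compute λ = 1240 / [13.6·9·(1/n_f² − 1/n_i²)].
Lines falling in [46.0, 58.3] nm: 5→2 (48.24 nm), 4→2 (54.03 nm).

2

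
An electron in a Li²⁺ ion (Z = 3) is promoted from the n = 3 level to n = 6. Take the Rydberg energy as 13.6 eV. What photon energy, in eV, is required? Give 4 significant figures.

10.20 eV

The Bohr energies scale as Z², so for Z = 3: E_n = −122.4/n² eV.
E_6 = −122.4/36 = −3.400 eV and E_3 = −122.4/9 = −13.60 eV.
The photon energy is |E_6 − E_3| = 10.20 eV.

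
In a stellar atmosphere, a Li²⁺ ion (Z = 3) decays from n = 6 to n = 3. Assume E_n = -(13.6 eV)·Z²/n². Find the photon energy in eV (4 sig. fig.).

10.20 eV

The Bohr energies scale as Z², so for Z = 3: E_n = −122.4/n² eV.
E_6 = −122.4/36 = −3.400 eV and E_3 = −122.4/9 = −13.60 eV.
The photon energy is |E_6 − E_3| = 10.20 eV.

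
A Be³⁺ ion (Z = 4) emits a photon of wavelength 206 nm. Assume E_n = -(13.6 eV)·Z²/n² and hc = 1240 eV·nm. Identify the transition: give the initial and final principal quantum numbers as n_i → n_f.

n_i = 9, n_f = 5

The photon energy is ΔE = hc/λ = 1240 / 206 = 6.019 eV.
With Z = 4, ΔE = 217.6 × (1/n_f² − 1/n_i²), so 1/n_f² − 1/n_i² = 0.02766.
Trying n_f = 5 gives 1/n_i² = 0.01234, i.e. n_i ≈ 9; this pair matches.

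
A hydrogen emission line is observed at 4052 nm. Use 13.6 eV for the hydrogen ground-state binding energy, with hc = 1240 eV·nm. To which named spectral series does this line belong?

Brackett

ΔE = 1240/4052 = 0.3060 eV.
This matches 13.6 × (1/4² − 1/5²), so n_f = 4: the Brackett series.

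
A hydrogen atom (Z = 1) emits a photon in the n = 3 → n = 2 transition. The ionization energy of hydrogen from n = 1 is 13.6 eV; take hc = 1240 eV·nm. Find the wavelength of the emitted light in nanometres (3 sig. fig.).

656 nm

ΔE = 13.60 × (1/2² − 1/3²) = 13.60 × 0.1389 = 1.889 eV.
λ = hc/ΔE = 1240 / 1.889 = 656 nm.
This line belongs to the Balmer series.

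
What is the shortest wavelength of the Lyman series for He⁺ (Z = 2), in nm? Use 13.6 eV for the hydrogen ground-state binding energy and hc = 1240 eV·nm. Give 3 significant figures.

The Lyman series has lower level n_f = 1; the series limit corresponds to n_i → ∞.
ΔE_max = 13.6 × 4 / 1² = 54.40 eV.
λ_min = 1240 / 54.40 = 22.8 nm.

22.8 nm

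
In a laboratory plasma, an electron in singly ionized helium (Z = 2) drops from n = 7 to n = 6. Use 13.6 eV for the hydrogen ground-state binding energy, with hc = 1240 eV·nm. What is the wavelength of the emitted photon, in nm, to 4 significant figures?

3093 nm

For Z = 2 the level energies scale as Z², so the effective Rydberg energy is 13.6 × 4 = 54.40 eV.
ΔE = 54.40 × (1/6² − 1/7²) = 54.40 × 0.007370 = 0.4009 eV.
λ = hc/ΔE = 1240 / 0.4009 = 3093 nm.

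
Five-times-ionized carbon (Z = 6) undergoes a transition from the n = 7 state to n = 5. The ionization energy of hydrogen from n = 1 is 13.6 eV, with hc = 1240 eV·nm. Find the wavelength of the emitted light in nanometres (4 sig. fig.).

129.3 nm

For Z = 6 the level energies scale as Z², so the effective Rydberg energy is 13.6 × 36 = 489.6 eV.
ΔE = 489.6 × (1/5² − 1/7²) = 489.6 × 0.01959 = 9.592 eV.
λ = hc/ΔE = 1240 / 9.592 = 129.3 nm.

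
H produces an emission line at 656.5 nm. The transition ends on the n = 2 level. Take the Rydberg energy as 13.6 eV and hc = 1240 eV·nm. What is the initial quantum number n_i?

The photon energy is ΔE = hc/λ = 1240 / 656.5 = 1.889 eV.
With Z = 1, ΔE = 13.60 × (1/n_f² − 1/n_i²), so 1/n_f² − 1/n_i² = 0.1389.
With n_f = 2: 1/n_i² = 1/4 − 0.1389 = 0.1111, so n_i ≈ 3.00.

n_i = 3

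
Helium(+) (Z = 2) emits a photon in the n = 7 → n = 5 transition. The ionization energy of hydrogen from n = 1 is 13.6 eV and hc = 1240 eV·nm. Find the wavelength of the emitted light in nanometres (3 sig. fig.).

1160 nm

For Z = 2 the level energies scale as Z², so the effective Rydberg energy is 13.6 × 4 = 54.40 eV.
ΔE = 54.40 × (1/5² − 1/7²) = 54.40 × 0.01959 = 1.066 eV.
λ = hc/ΔE = 1240 / 1.066 = 1160 nm.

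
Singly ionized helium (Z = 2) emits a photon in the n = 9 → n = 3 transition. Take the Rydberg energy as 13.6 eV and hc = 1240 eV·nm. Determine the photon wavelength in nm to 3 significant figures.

For Z = 2 the level energies scale as Z², so the effective Rydberg energy is 13.6 × 4 = 54.40 eV.
ΔE = 54.40 × (1/3² − 1/9²) = 54.40 × 0.09877 = 5.373 eV.
λ = hc/ΔE = 1240 / 5.373 = 231 nm.

231 nm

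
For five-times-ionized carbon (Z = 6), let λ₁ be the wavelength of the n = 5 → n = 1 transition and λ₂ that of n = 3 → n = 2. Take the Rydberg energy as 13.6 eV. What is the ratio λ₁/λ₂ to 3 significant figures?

λ ∝ 1/ΔE ∝ 1/(1/n_f² − 1/n_i²), and the Z² and hc factors cancel in the ratio.
λ₁/λ₂ = (1/2² − 1/3²)/(1/1² − 1/5²) = 0.1389/0.9600 = 0.145.

0.145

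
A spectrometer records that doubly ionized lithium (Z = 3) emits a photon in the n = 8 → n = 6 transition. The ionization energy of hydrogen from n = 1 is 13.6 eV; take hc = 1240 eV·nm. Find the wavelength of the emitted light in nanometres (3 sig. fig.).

834 nm

For Z = 3 the level energies scale as Z², so the effective Rydberg energy is 13.6 × 9 = 122.4 eV.
ΔE = 122.4 × (1/6² − 1/8²) = 122.4 × 0.01215 = 1.488 eV.
λ = hc/ΔE = 1240 / 1.488 = 834 nm.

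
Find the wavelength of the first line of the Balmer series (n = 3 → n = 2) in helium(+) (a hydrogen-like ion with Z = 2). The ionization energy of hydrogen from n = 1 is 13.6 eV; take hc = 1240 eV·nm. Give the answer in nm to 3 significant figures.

164 nm

The Balmer series terminates on n_f = 2; the first line has n_i = 2+1 = 3.
ΔE = 54.40 × (1/2² − 1/3²) = 7.556 eV.
λ = 1240 / 7.556 = 164 nm.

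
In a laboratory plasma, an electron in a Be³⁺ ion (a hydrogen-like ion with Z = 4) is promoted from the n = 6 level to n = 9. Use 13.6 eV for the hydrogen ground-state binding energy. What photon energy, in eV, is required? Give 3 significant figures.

3.36 eV

The Bohr energies scale as Z², so for Z = 4: E_n = −217.6/n² eV.
E_9 = −217.6/81 = −2.686 eV and E_6 = −217.6/36 = −6.044 eV.
The photon energy is |E_9 − E_6| = 3.36 eV.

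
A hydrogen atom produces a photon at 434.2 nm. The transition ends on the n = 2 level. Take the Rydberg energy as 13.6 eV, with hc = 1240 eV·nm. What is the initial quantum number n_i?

n_i = 5

The photon energy is ΔE = hc/λ = 1240 / 434.2 = 2.856 eV.
With Z = 1, ΔE = 13.60 × (1/n_f² − 1/n_i²), so 1/n_f² − 1/n_i² = 0.2100.
With n_f = 2: 1/n_i² = 1/4 − 0.2100 = 0.04001, so n_i ≈ 5.00.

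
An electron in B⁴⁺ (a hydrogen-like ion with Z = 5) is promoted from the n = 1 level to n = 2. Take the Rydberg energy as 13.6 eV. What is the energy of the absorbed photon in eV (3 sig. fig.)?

The Bohr energies scale as Z², so for Z = 5: E_n = −340.0/n² eV.
E_2 = −340.0/4 = −85.00 eV and E_1 = −340.0/1 = −340.0 eV.
The photon energy is |E_2 − E_1| = 255 eV.

255 eV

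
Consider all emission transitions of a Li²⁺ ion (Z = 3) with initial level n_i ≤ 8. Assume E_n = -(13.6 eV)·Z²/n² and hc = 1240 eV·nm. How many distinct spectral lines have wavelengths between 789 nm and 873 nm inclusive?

Enumerate all n_i → n_f pairs with 1 ≤ n_f < n_i ≤ 8 and compute λ = 1240 / [13.6·9·(1/n_f² − 1/n_i²)].
Lines falling in [789, 873] nm: 6→5 (828.9 nm), 8→6 (833.6 nm).

2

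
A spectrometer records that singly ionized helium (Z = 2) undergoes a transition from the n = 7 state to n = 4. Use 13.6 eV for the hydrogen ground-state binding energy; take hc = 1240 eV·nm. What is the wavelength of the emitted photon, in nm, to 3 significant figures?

542 nm

For Z = 2 the level energies scale as Z², so the effective Rydberg energy is 13.6 × 4 = 54.40 eV.
ΔE = 54.40 × (1/4² − 1/7²) = 54.40 × 0.04209 = 2.290 eV.
λ = hc/ΔE = 1240 / 2.290 = 542 nm.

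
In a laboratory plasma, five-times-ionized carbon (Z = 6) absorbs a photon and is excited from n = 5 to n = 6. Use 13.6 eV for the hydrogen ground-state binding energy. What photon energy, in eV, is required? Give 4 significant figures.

5.984 eV

The Bohr energies scale as Z², so for Z = 6: E_n = −489.6/n² eV.
E_6 = −489.6/36 = −13.60 eV and E_5 = −489.6/25 = −19.58 eV.
The photon energy is |E_6 − E_5| = 5.984 eV.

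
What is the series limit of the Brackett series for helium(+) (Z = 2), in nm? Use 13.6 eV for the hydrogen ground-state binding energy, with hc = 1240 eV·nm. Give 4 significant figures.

The Brackett series has lower level n_f = 4; the series limit corresponds to n_i → ∞.
ΔE_max = 13.6 × 4 / 4² = 3.400 eV.
λ_min = 1240 / 3.400 = 364.7 nm.

364.7 nm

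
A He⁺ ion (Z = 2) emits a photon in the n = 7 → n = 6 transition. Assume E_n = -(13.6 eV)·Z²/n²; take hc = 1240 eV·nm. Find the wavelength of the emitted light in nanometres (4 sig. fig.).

3093 nm

For Z = 2 the level energies scale as Z², so the effective Rydberg energy is 13.6 × 4 = 54.40 eV.
ΔE = 54.40 × (1/6² − 1/7²) = 54.40 × 0.007370 = 0.4009 eV.
λ = hc/ΔE = 1240 / 0.4009 = 3093 nm.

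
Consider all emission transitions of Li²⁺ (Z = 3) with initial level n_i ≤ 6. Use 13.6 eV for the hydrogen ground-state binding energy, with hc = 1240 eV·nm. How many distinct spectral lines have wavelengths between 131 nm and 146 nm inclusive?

1

Enumerate all n_i → n_f pairs with 1 ≤ n_f < n_i ≤ 6 and compute λ = 1240 / [13.6·9·(1/n_f² − 1/n_i²)].
Lines falling in [131, 146] nm: 5→3 (142.5 nm).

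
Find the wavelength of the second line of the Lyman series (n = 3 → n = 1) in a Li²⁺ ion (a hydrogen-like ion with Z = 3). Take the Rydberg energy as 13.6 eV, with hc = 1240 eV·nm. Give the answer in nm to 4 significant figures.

The Lyman series terminates on n_f = 1; the second line has n_i = 1+2 = 3.
ΔE = 122.4 × (1/1² − 1/3²) = 108.8 eV.
λ = 1240 / 108.8 = 11.40 nm.

11.40 nm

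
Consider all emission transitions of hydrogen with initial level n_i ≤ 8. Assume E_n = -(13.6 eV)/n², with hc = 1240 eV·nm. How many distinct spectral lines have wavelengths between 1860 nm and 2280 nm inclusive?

3

Enumerate all n_i → n_f pairs with 1 ≤ n_f < n_i ≤ 8 and compute λ = 1240 / [13.6·1·(1/n_f² − 1/n_i²)].
Lines falling in [1860, 2280] nm: 4→3 (1876 nm), 8→4 (1945 nm), 7→4 (2166 nm).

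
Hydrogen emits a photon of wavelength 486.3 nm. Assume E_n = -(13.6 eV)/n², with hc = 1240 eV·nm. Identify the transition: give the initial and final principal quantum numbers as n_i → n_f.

n_i = 4, n_f = 2

The photon energy is ΔE = hc/λ = 1240 / 486.3 = 2.550 eV.
With Z = 1, ΔE = 13.60 × (1/n_f² − 1/n_i²), so 1/n_f² − 1/n_i² = 0.1875.
Trying n_f = 2 gives 1/n_i² = 0.06251, i.e. n_i ≈ 4; this pair matches.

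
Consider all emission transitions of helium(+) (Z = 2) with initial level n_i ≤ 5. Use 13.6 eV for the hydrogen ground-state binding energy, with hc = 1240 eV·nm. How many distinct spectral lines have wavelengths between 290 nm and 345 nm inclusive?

Enumerate all n_i → n_f pairs with 1 ≤ n_f < n_i ≤ 5 and compute λ = 1240 / [13.6·4·(1/n_f² − 1/n_i²)].
Lines falling in [290, 345] nm: 5→3 (320.5 nm).

1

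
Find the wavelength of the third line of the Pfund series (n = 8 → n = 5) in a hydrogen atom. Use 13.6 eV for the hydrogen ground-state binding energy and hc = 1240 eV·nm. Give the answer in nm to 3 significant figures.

3740 nm

The Pfund series terminates on n_f = 5; the third line has n_i = 5+3 = 8.
ΔE = 13.60 × (1/5² − 1/8²) = 0.3315 eV.
λ = 1240 / 0.3315 = 3740 nm.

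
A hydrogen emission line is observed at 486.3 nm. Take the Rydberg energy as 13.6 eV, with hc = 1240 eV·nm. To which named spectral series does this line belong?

Balmer

ΔE = 1240/486.3 = 2.550 eV.
This matches 13.6 × (1/2² − 1/4²), so n_f = 2: the Balmer series.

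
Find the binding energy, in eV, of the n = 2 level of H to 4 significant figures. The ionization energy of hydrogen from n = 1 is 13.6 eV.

3.400 eV

E_2 = −13.60/4 = −3.400 eV, so ionization (to E = 0) requires 3.400 eV.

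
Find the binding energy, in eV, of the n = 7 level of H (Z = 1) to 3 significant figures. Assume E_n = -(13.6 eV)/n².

0.278 eV

E_7 = −13.60/49 = −0.278 eV, so ionization (to E = 0) requires 0.278 eV.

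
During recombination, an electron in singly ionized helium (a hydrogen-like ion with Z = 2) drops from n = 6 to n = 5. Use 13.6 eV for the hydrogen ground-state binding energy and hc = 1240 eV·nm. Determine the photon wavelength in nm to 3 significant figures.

1860 nm

For Z = 2 the level energies scale as Z², so the effective Rydberg energy is 13.6 × 4 = 54.40 eV.
ΔE = 54.40 × (1/5² − 1/6²) = 54.40 × 0.01222 = 0.6649 eV.
λ = hc/ΔE = 1240 / 0.6649 = 1860 nm.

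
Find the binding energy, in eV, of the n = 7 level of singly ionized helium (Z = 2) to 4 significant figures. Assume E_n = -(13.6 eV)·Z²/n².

E_n = −13.6 Z²/n² = −54.40/n² eV for Z = 2.
E_7 = −54.40/49 = −1.110 eV, so ionization (to E = 0) requires 1.110 eV.

1.110 eV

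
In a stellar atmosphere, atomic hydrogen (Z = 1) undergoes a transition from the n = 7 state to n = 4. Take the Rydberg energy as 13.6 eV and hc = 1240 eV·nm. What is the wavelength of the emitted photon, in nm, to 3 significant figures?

2170 nm

ΔE = 13.60 × (1/4² − 1/7²) = 13.60 × 0.04209 = 0.5724 eV.
λ = hc/ΔE = 1240 / 0.5724 = 2170 nm.
This line belongs to the Brackett series.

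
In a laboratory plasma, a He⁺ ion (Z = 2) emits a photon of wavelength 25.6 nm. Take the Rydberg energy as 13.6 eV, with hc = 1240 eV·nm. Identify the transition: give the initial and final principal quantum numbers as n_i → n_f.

The photon energy is ΔE = hc/λ = 1240 / 25.6 = 48.44 eV.
With Z = 2, ΔE = 54.40 × (1/n_f² − 1/n_i²), so 1/n_f² − 1/n_i² = 0.8904.
Trying n_f = 1 gives 1/n_i² = 0.1096, i.e. n_i ≈ 3; this pair matches.

n_i = 3, n_f = 1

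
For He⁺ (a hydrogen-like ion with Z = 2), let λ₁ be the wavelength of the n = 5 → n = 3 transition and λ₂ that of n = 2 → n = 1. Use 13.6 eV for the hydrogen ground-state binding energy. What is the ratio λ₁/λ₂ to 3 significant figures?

λ ∝ 1/ΔE ∝ 1/(1/n_f² − 1/n_i²), and the Z² and hc factors cancel in the ratio.
λ₁/λ₂ = (1/1² − 1/2²)/(1/3² − 1/5²) = 0.7500/0.07111 = 10.5.

10.5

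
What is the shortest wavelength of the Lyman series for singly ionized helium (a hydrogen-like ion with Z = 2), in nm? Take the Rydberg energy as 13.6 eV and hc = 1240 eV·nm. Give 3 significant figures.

The Lyman series has lower level n_f = 1; the series limit corresponds to n_i → ∞.
ΔE_max = 13.6 × 4 / 1² = 54.40 eV.
λ_min = 1240 / 54.40 = 22.8 nm.

22.8 nm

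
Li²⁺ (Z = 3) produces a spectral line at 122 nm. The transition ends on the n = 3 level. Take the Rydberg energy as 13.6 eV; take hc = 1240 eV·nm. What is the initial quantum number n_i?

n_i = 6

The photon energy is ΔE = hc/λ = 1240 / 122 = 10.16 eV.
With Z = 3, ΔE = 122.4 × (1/n_f² − 1/n_i²), so 1/n_f² − 1/n_i² = 0.08304.
With n_f = 3: 1/n_i² = 1/9 − 0.08304 = 0.02807, so n_i ≈ 5.97.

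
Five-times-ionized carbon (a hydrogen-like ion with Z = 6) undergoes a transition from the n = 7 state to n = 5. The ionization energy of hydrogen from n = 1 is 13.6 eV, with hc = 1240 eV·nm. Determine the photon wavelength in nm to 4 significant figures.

For Z = 6 the level energies scale as Z², so the effective Rydberg energy is 13.6 × 36 = 489.6 eV.
ΔE = 489.6 × (1/5² − 1/7²) = 489.6 × 0.01959 = 9.592 eV.
λ = hc/ΔE = 1240 / 9.592 = 129.3 nm.

129.3 nm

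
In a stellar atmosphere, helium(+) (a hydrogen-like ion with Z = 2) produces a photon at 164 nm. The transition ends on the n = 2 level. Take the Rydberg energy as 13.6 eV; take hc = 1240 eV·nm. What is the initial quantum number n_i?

n_i = 3

The photon energy is ΔE = hc/λ = 1240 / 164 = 7.561 eV.
With Z = 2, ΔE = 54.40 × (1/n_f² − 1/n_i²), so 1/n_f² − 1/n_i² = 0.1390.
With n_f = 2: 1/n_i² = 1/4 − 0.1390 = 0.1110, so n_i ≈ 3.00.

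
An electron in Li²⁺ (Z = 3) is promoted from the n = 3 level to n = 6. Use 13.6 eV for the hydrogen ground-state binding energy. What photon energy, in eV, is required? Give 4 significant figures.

The Bohr energies scale as Z², so for Z = 3: E_n = −122.4/n² eV.
E_6 = −122.4/36 = −3.400 eV and E_3 = −122.4/9 = −13.60 eV.
The photon energy is |E_6 − E_3| = 10.20 eV.

10.20 eV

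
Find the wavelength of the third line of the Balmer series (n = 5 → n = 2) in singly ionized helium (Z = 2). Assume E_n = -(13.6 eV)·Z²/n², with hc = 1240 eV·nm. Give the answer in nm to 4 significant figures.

The Balmer series terminates on n_f = 2; the third line has n_i = 2+3 = 5.
ΔE = 54.40 × (1/2² − 1/5²) = 11.42 eV.
λ = 1240 / 11.42 = 108.5 nm.

108.5 nm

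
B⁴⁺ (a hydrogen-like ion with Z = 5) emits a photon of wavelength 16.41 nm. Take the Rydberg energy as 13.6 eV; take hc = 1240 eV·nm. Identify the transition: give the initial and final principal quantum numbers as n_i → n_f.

The photon energy is ΔE = hc/λ = 1240 / 16.41 = 75.56 eV.
With Z = 5, ΔE = 340.0 × (1/n_f² − 1/n_i²), so 1/n_f² − 1/n_i² = 0.2222.
Trying n_f = 2 gives 1/n_i² = 0.02775, i.e. n_i ≈ 6; this pair matches.

n_i = 6, n_f = 2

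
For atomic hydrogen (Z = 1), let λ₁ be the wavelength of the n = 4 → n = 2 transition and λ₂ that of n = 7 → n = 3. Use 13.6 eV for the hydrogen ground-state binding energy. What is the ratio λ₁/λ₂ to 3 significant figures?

λ ∝ 1/ΔE ∝ 1/(1/n_f² − 1/n_i²), and the Z² and hc factors cancel in the ratio.
λ₁/λ₂ = (1/3² − 1/7²)/(1/2² − 1/4²) = 0.09070/0.1875 = 0.484.

0.484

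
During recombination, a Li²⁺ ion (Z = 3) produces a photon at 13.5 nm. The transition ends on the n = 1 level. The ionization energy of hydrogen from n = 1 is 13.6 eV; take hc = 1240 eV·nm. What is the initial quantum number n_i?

n_i = 2

The photon energy is ΔE = hc/λ = 1240 / 13.5 = 91.85 eV.
With Z = 3, ΔE = 122.4 × (1/n_f² − 1/n_i²), so 1/n_f² − 1/n_i² = 0.7504.
With n_f = 1: 1/n_i² = 1/1 − 0.7504 = 0.2496, so n_i ≈ 2.00.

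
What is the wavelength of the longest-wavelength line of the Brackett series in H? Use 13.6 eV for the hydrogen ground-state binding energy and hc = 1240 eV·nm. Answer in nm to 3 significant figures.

4050 nm

The Brackett series terminates on n_f = 4; the first line has n_i = 4+1 = 5.
ΔE = 13.60 × (1/4² − 1/5²) = 0.3060 eV.
λ = 1240 / 0.3060 = 4050 nm.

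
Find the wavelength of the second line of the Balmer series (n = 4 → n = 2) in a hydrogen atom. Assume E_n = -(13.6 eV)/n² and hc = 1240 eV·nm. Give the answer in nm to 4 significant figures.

The Balmer series terminates on n_f = 2; the second line has n_i = 2+2 = 4.
ΔE = 13.60 × (1/2² − 1/4²) = 2.550 eV.
λ = 1240 / 2.550 = 486.3 nm.

486.3 nm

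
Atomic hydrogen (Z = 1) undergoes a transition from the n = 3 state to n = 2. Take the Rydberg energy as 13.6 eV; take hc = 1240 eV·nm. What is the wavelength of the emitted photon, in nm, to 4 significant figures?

ΔE = 13.60 × (1/2² − 1/3²) = 13.60 × 0.1389 = 1.889 eV.
λ = hc/ΔE = 1240 / 1.889 = 656.5 nm.
This line belongs to the Balmer series.

656.5 nm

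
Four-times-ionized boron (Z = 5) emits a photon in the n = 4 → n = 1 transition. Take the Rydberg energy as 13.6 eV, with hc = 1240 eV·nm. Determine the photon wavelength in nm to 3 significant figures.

For Z = 5 the level energies scale as Z², so the effective Rydberg energy is 13.6 × 25 = 340.0 eV.
ΔE = 340.0 × (1/1² − 1/4²) = 340.0 × 0.9375 = 318.8 eV.
λ = hc/ΔE = 1240 / 318.8 = 3.89 nm.

3.89 nm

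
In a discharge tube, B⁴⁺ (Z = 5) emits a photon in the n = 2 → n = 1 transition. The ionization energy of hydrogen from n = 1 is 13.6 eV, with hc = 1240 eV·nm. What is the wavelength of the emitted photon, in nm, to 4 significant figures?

For Z = 5 the level energies scale as Z², so the effective Rydberg energy is 13.6 × 25 = 340.0 eV.
ΔE = 340.0 × (1/1² − 1/2²) = 340.0 × 0.7500 = 255.0 eV.
λ = hc/ΔE = 1240 / 255.0 = 4.863 nm.

4.863 nm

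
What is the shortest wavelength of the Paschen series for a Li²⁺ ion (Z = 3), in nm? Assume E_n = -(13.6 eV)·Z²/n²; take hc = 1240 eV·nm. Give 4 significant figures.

The Paschen series has lower level n_f = 3; the series limit corresponds to n_i → ∞.
ΔE_max = 13.6 × 9 / 3² = 13.60 eV.
λ_min = 1240 / 13.60 = 91.18 nm.

91.18 nm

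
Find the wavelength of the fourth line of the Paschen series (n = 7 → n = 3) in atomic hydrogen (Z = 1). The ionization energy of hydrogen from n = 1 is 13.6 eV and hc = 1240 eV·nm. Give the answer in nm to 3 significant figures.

The Paschen series terminates on n_f = 3; the fourth line has n_i = 3+4 = 7.
ΔE = 13.60 × (1/3² − 1/7²) = 1.234 eV.
λ = 1240 / 1.234 = 1010 nm.

1010 nm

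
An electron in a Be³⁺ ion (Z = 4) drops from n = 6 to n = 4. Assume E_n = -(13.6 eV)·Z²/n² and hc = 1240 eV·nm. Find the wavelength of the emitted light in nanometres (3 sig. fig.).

164 nm

For Z = 4 the level energies scale as Z², so the effective Rydberg energy is 13.6 × 16 = 217.6 eV.
ΔE = 217.6 × (1/4² − 1/6²) = 217.6 × 0.03472 = 7.556 eV.
λ = hc/ΔE = 1240 / 7.556 = 164 nm.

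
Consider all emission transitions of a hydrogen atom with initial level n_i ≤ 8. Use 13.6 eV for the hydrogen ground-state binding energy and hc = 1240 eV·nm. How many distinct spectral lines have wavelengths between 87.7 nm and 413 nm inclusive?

Enumerate all n_i → n_f pairs with 1 ≤ n_f < n_i ≤ 8 and compute λ = 1240 / [13.6·1·(1/n_f² − 1/n_i²)].
Lines falling in [87.7, 413] nm: 8→1 (92.62 nm), 7→1 (93.08 nm), 6→1 (93.78 nm), 5→1 (94.98 nm), 4→1 (97.25 nm), 3→1 (102.6 nm), 2→1 (121.6 nm), 8→2 (389.0 nm), 7→2 (397.1 nm), 6→2 (410.3 nm).

10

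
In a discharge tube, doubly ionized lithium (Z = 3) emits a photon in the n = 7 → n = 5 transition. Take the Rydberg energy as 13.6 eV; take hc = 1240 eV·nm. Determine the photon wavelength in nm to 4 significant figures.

For Z = 3 the level energies scale as Z², so the effective Rydberg energy is 13.6 × 9 = 122.4 eV.
ΔE = 122.4 × (1/5² − 1/7²) = 122.4 × 0.01959 = 2.398 eV.
λ = hc/ΔE = 1240 / 2.398 = 517.1 nm.

517.1 nm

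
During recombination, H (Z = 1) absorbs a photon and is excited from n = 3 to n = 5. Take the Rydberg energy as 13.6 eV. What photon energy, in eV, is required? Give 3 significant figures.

0.967 eV

E_5 = −13.60/25 = −0.5440 eV and E_3 = −13.60/9 = −1.511 eV.
The photon energy is |E_5 − E_3| = 0.967 eV.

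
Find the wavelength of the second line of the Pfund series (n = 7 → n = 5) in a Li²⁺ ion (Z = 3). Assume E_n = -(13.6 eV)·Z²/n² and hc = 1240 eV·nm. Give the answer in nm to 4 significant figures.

The Pfund series terminates on n_f = 5; the second line has n_i = 5+2 = 7.
ΔE = 122.4 × (1/5² − 1/7²) = 2.398 eV.
λ = 1240 / 2.398 = 517.1 nm.

517.1 nm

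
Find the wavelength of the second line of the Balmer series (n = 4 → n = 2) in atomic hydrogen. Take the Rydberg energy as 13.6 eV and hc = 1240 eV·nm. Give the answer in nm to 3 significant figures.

486 nm

The Balmer series terminates on n_f = 2; the second line has n_i = 2+2 = 4.
ΔE = 13.60 × (1/2² − 1/4²) = 2.550 eV.
λ = 1240 / 2.550 = 486 nm.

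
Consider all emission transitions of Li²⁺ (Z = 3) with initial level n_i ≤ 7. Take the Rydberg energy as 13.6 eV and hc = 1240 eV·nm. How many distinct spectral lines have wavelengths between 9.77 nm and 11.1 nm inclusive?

Enumerate all n_i → n_f pairs with 1 ≤ n_f < n_i ≤ 7 and compute λ = 1240 / [13.6·9·(1/n_f² − 1/n_i²)].
Lines falling in [9.77, 11.1] nm: 7→1 (10.34 nm), 6→1 (10.42 nm), 5→1 (10.55 nm), 4→1 (10.81 nm).

4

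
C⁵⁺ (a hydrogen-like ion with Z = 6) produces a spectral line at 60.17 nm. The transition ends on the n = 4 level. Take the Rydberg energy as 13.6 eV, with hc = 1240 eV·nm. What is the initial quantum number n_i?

The photon energy is ΔE = hc/λ = 1240 / 60.17 = 20.61 eV.
With Z = 6, ΔE = 489.6 × (1/n_f² − 1/n_i²), so 1/n_f² − 1/n_i² = 0.04209.
With n_f = 4: 1/n_i² = 1/16 − 0.04209 = 0.02041, so n_i ≈ 7.00.

n_i = 7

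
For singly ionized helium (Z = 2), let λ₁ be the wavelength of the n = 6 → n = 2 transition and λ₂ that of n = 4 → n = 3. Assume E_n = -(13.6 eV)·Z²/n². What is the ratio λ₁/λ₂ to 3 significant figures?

0.219

λ ∝ 1/ΔE ∝ 1/(1/n_f² − 1/n_i²), and the Z² and hc factors cancel in the ratio.
λ₁/λ₂ = (1/3² − 1/4²)/(1/2² − 1/6²) = 0.04861/0.2222 = 0.219.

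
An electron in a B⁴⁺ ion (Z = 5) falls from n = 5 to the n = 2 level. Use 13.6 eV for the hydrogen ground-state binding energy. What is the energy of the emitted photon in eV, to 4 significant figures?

The Bohr energies scale as Z², so for Z = 5: E_n = −340.0/n² eV.
E_5 = −340.0/25 = −13.60 eV and E_2 = −340.0/4 = −85.00 eV.
The photon energy is |E_5 − E_2| = 71.40 eV.

71.40 eV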